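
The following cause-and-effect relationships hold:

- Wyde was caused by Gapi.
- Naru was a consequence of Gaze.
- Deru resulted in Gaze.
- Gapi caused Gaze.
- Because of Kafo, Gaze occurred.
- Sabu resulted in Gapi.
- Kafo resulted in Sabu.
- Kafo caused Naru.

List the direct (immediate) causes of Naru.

Gaze, Kafo

Upstream contributors include Sabu, Gapi, Deru, but only Gaze, Kafo feed directly into Naru.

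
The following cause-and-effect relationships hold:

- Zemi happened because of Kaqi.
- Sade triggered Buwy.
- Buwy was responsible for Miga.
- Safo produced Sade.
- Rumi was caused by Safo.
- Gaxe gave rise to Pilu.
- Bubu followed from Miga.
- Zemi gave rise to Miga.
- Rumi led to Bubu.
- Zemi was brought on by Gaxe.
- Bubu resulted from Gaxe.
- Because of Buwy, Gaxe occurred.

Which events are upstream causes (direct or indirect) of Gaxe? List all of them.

Immediate cause of Gaxe: Buwy.
Further upstream: Safo, Sade.

Buwy, Sade, Safo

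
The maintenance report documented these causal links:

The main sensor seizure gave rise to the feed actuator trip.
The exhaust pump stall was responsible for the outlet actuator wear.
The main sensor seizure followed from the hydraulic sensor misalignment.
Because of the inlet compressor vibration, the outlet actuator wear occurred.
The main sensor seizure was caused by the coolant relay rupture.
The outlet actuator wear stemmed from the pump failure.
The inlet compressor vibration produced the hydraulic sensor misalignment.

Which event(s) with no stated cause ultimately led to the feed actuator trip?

the coolant relay rupture, the inlet compressor vibration

Tracing upstream from the feed actuator trip: the feed actuator trip ← the main sensor seizure ← the hydraulic sensor misalignment ← the inlet compressor vibration.
A separate upstream branch: the feed actuator trip ← the main sensor seizure ← the coolant relay rupture.
Each of those chain origins has no stated cause.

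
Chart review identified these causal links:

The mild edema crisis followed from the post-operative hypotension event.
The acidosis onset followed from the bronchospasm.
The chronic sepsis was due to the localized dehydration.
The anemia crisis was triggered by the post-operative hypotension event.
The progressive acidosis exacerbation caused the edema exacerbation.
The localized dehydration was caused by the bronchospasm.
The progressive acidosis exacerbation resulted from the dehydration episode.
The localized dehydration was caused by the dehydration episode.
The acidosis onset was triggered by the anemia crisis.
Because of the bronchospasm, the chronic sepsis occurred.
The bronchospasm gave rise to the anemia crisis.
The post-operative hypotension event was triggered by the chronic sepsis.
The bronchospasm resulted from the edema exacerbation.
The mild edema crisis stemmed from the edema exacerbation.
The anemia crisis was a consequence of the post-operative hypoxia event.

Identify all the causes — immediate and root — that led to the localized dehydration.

Immediate causes of the localized dehydration: the dehydration episode, the bronchospasm.
Further upstream: the progressive acidosis exacerbation, the edema exacerbation.

the bronchospasm, the dehydration episode, the edema exacerbation, the progressive acidosis exacerbation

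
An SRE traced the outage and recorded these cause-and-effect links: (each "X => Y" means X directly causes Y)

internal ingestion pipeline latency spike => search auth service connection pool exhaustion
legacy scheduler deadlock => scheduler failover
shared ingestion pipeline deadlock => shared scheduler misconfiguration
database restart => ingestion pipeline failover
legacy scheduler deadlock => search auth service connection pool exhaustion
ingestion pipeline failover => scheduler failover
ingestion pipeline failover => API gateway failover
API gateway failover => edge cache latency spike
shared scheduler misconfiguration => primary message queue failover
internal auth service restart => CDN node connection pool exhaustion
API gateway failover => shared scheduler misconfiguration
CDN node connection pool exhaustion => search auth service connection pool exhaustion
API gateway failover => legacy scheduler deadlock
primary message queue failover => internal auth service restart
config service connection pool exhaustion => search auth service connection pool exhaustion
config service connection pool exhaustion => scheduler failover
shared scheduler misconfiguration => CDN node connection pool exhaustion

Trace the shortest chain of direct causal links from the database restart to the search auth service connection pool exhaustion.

the database restart → the ingestion pipeline failover → the API gateway failover → the legacy scheduler deadlock → the search auth service connection pool exhaustion

the database restart → the ingestion pipeline failover
the ingestion pipeline failover → the API gateway failover
the API gateway failover → the legacy scheduler deadlock
the legacy scheduler deadlock → the search auth service connection pool exhaustion
Length: 4 steps.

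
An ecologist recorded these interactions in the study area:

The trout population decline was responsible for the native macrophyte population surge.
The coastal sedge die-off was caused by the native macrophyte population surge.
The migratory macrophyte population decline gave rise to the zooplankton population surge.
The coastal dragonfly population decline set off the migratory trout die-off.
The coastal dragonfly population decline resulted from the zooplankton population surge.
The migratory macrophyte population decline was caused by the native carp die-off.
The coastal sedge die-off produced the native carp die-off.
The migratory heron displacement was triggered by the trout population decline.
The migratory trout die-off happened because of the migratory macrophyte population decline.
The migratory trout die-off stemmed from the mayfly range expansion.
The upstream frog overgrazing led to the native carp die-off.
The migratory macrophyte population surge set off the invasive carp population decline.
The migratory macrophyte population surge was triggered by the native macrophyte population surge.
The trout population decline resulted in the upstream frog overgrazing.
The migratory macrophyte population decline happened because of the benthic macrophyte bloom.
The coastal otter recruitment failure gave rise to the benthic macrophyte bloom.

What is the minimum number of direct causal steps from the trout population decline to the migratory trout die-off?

Shortest chain: the trout population decline → the upstream frog overgrazing → the native carp die-off → the migratory macrophyte population decline → the migratory trout die-off.

4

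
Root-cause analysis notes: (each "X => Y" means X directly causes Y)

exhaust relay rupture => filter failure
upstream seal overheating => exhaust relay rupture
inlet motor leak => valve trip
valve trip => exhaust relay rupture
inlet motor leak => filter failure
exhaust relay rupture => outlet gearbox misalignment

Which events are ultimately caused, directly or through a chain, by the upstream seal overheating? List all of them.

Direct effects: the exhaust relay rupture.
2 steps out: the filter failure, the outlet gearbox misalignment.
Not reachable from it: the inlet motor leak, the valve trip.

the exhaust relay rupture, the filter failure, the outlet gearbox misalignment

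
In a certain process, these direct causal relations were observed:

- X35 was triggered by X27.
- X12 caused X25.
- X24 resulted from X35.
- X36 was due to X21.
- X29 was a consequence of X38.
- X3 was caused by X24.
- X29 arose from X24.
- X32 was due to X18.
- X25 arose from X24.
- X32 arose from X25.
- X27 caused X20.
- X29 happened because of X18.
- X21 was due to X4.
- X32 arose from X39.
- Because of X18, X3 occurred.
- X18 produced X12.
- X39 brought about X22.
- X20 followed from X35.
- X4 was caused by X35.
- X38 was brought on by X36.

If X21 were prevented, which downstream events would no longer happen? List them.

X36, X38

Downstream of X21: X36, X38, X29.
Of those, still caused via another path: X29.
The remainder have no surviving cause.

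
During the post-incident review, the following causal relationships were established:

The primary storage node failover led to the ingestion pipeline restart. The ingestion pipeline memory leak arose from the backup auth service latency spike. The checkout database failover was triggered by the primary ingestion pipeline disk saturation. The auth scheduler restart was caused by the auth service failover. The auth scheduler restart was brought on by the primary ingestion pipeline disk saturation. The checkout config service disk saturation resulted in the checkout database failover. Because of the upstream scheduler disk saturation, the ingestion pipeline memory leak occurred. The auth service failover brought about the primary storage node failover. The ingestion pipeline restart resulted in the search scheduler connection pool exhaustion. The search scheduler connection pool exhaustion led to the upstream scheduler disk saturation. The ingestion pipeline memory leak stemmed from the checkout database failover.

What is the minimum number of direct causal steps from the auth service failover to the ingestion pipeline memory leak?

5

Shortest chain: the auth service failover → the primary storage node failover → the ingestion pipeline restart → the search scheduler connection pool exhaustion → the upstream scheduler disk saturation → the ingestion pipeline memory leak.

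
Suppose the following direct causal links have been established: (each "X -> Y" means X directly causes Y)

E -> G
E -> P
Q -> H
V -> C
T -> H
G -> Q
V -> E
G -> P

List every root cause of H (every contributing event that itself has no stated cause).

T, V

Tracing upstream from H: H ← Q ← G ← E ← V.
A separate upstream branch: H ← T.
Each of those chain origins has no stated cause.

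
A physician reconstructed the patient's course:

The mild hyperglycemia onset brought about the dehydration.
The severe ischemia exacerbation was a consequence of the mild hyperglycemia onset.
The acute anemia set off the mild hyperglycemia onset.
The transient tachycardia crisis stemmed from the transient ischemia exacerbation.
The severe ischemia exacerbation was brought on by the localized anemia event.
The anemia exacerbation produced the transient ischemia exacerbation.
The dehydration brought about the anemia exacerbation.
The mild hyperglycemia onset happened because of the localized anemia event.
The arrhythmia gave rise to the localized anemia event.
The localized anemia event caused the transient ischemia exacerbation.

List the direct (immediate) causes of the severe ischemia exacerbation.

the localized anemia event, the mild hyperglycemia onset

Upstream contributors include the arrhythmia, the acute anemia, but only the localized anemia event, the mild hyperglycemia onset feed directly into the severe ischemia exacerbation.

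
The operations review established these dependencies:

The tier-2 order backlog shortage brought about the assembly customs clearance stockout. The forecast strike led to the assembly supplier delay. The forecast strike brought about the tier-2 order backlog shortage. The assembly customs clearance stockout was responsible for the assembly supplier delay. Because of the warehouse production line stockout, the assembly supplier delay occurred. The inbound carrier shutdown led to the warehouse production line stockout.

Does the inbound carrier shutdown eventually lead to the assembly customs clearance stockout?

No

The inbound carrier shutdown leads to the warehouse production line stockout, the assembly supplier delay; the assembly customs clearance stockout is not among them.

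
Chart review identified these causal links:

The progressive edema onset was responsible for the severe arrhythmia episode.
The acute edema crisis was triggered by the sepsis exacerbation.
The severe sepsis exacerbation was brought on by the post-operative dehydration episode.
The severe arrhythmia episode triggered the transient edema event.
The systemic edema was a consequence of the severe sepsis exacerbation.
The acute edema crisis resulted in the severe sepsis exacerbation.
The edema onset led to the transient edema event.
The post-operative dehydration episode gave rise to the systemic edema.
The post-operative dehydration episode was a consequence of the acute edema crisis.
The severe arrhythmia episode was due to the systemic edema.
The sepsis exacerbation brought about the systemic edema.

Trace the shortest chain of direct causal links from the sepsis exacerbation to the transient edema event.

the sepsis exacerbation → the systemic edema
the systemic edema → the severe arrhythmia episode
the severe arrhythmia episode → the transient edema event
Length: 3 steps.

the sepsis exacerbation → the systemic edema → the severe arrhythmia episode → the transient edema event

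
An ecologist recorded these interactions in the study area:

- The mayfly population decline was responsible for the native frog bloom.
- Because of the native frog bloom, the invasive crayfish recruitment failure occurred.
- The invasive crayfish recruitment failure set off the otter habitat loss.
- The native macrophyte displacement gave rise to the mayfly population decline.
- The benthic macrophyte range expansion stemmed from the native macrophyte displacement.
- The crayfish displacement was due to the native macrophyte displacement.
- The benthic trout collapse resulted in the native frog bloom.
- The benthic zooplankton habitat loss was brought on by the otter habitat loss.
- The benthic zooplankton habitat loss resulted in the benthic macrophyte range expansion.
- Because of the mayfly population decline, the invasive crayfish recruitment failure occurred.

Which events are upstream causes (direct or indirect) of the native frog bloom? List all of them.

the benthic trout collapse, the mayfly population decline, the native macrophyte displacement

Immediate causes of the native frog bloom: the mayfly population decline, the benthic trout collapse.
Further upstream: the native macrophyte displacement.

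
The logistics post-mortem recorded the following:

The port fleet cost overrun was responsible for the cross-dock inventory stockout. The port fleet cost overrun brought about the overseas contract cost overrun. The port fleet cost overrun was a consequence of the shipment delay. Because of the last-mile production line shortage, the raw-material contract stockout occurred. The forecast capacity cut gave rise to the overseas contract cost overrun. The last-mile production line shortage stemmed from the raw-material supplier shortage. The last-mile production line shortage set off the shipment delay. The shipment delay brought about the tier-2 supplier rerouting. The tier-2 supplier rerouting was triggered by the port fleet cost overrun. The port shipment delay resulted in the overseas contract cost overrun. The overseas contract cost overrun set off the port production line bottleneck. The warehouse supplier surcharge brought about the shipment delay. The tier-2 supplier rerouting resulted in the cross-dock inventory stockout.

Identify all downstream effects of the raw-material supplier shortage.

Direct effects: the last-mile production line shortage.
2 steps out: the shipment delay, the raw-material contract stockout.
3 steps out: the port fleet cost overrun, the tier-2 supplier rerouting.
4 steps out: the cross-dock inventory stockout, the overseas contract cost overrun.
5 steps out: the port production line bottleneck.
Not reachable from it: the warehouse supplier surcharge, the port shipment delay, the forecast capacity cut.

the cross-dock inventory stockout, the last-mile production line shortage, the overseas contract cost overrun, the port fleet cost overrun, the port production line bottleneck, the raw-material contract stockout, the shipment delay, the tier-2 supplier rerouting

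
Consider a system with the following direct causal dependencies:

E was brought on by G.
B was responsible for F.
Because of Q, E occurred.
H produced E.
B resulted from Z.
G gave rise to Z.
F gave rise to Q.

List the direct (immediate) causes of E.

G, H, Q

Upstream contributors include Z, B, F, but only G, H, Q feed directly into E.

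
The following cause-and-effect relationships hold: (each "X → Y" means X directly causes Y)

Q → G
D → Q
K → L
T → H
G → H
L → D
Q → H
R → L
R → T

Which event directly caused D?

Upstream contributors include K, R, but only L feeds directly into D.

L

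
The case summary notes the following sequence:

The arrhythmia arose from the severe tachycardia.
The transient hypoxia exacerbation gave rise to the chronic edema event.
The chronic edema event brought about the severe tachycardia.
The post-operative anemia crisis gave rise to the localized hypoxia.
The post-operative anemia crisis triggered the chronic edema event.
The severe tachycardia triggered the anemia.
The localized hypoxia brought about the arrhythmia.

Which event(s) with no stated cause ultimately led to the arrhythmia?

the post-operative anemia crisis, the transient hypoxia exacerbation

Tracing upstream from the arrhythmia: the arrhythmia ← the localized hypoxia ← the post-operative anemia crisis.
A separate upstream branch: the arrhythmia ← the severe tachycardia ← the chronic edema event ← the transient hypoxia exacerbation.
Each of those chain origins has no stated cause.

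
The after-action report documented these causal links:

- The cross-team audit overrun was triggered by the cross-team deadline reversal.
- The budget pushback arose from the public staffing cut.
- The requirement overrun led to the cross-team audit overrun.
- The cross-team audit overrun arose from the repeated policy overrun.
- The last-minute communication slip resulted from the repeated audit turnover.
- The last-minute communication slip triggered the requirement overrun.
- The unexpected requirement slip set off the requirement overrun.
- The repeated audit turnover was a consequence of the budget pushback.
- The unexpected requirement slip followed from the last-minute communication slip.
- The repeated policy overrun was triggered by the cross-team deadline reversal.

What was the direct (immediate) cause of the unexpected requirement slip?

the last-minute communication slip

Upstream contributors include the public staffing cut, the budget pushback, the repeated audit turnover, but only the last-minute communication slip feeds directly into the unexpected requirement slip.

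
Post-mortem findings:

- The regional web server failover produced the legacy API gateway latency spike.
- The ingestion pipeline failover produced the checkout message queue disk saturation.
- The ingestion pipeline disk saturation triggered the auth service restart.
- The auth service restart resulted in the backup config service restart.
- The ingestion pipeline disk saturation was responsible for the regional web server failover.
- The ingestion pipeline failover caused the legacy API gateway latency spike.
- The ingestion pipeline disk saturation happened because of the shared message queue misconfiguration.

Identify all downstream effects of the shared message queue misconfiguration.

Direct effects: the ingestion pipeline disk saturation.
2 steps out: the auth service restart, the regional web server failover.
3 steps out: the backup config service restart, the legacy API gateway latency spike.
Not reachable from it: the ingestion pipeline failover, the checkout message queue disk saturation.

the auth service restart, the backup config service restart, the ingestion pipeline disk saturation, the legacy API gateway latency spike, the regional web server failover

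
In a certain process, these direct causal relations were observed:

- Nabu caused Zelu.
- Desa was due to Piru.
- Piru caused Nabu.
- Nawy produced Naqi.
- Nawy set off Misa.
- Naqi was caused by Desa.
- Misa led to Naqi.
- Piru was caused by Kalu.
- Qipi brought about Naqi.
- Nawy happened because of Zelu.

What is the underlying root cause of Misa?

Kalu

Tracing upstream from Misa: Misa ← Nawy ← Zelu ← Nabu ← Piru ← Kalu.
Kalu has no stated cause, so it is the root.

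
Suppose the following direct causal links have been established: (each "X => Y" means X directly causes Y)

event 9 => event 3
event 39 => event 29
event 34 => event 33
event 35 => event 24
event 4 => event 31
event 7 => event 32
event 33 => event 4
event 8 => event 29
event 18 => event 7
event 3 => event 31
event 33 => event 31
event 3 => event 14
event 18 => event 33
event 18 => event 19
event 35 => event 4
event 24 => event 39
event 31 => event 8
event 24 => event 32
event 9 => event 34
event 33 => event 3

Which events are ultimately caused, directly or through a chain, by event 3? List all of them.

Direct effects: event 31, event 14.
2 steps out: event 8.
3 steps out: event 29.
Not reachable from it: event 18, event 7, event 9, event 34, event 33, event 35, event 19, event 24, event 4, event 39, event 32.

event 14, event 29, event 31, event 8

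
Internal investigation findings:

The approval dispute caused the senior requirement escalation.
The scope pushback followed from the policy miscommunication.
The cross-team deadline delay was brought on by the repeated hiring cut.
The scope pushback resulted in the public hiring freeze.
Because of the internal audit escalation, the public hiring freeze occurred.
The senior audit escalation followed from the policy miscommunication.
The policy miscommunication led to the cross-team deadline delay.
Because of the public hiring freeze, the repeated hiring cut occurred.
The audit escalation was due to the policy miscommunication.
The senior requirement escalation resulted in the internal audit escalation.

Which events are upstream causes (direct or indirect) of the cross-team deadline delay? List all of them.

Immediate causes of the cross-team deadline delay: the policy miscommunication, the repeated hiring cut.
Further upstream: the approval dispute, the scope pushback, the senior requirement escalation, the internal audit escalation, the public hiring freeze.

the approval dispute, the internal audit escalation, the policy miscommunication, the public hiring freeze, the repeated hiring cut, the scope pushback, the senior requirement escalation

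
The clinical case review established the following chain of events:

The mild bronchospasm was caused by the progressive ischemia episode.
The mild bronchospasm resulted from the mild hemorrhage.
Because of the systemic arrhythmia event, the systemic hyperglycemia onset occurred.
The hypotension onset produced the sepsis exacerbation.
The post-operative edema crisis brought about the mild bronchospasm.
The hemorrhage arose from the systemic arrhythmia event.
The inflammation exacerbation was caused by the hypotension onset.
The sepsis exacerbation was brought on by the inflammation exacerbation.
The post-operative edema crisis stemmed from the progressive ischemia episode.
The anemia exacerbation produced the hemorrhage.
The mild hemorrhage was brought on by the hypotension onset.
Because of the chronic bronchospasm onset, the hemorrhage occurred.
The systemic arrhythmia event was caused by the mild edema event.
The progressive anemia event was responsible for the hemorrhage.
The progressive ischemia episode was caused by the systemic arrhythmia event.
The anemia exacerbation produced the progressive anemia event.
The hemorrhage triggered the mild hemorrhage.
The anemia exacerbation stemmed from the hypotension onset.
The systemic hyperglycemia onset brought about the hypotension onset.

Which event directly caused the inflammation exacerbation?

the hypotension onset

Upstream contributors include the mild edema event, the systemic arrhythmia event, the systemic hyperglycemia onset, but only the hypotension onset feeds directly into the inflammation exacerbation.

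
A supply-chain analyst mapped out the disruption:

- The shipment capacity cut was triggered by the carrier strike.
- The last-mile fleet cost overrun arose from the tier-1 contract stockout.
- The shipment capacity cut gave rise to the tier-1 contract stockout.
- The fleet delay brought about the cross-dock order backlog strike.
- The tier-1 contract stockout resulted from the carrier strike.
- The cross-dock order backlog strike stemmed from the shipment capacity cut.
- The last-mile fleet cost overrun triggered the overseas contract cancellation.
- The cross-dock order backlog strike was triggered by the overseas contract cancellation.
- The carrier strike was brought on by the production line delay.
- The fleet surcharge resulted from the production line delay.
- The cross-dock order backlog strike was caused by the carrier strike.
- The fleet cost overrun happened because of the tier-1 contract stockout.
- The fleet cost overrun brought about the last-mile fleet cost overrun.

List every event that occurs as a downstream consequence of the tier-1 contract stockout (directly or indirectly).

Direct effects: the fleet cost overrun, the last-mile fleet cost overrun.
2 steps out: the overseas contract cancellation.
3 steps out: the cross-dock order backlog strike.
Not reachable from it: the production line delay, the fleet surcharge, the fleet delay, the carrier strike, the shipment capacity cut.

the cross-dock order backlog strike, the fleet cost overrun, the last-mile fleet cost overrun, the overseas contract cancellation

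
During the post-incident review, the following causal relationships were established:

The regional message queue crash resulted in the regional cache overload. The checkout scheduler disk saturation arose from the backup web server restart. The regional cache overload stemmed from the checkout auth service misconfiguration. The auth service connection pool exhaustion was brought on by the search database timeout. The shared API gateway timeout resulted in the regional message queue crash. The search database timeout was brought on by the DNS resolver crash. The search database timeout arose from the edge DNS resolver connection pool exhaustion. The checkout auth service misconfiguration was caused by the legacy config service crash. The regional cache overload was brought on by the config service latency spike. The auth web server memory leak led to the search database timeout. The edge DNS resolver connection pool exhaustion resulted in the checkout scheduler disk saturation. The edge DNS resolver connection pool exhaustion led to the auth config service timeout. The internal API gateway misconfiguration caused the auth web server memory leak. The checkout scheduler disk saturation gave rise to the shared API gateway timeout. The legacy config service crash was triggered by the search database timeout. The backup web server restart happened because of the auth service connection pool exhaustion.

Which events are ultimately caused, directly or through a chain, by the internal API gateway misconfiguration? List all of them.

the auth service connection pool exhaustion, the auth web server memory leak, the backup web server restart, the checkout auth service misconfiguration, the checkout scheduler disk saturation, the legacy config service crash, the regional cache overload, the regional message queue crash, the search database timeout, the shared API gateway timeout

Direct effects: the auth web server memory leak.
2 steps out: the search database timeout.
3 steps out: the auth service connection pool exhaustion, the legacy config service crash.
4 steps out: the backup web server restart, the checkout auth service misconfiguration.
5 steps out: the checkout scheduler disk saturation, the regional cache overload.
6 steps out: the shared API gateway timeout.
7 steps out: the regional message queue crash.
Not reachable from it: the DNS resolver crash, the edge DNS resolver connection pool exhaustion, the auth config service timeout, the config service latency spike.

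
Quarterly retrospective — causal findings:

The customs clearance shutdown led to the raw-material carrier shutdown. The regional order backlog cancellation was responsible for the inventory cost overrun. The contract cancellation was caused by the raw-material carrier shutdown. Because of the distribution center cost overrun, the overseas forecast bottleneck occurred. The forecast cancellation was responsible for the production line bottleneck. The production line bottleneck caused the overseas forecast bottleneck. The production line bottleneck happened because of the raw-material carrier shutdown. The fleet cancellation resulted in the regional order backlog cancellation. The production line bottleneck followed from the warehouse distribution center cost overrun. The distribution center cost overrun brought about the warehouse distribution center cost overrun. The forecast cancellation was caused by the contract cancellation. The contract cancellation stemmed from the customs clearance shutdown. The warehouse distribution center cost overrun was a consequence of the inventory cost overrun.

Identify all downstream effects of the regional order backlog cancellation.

Direct effects: the inventory cost overrun.
2 steps out: the warehouse distribution center cost overrun.
3 steps out: the production line bottleneck.
4 steps out: the overseas forecast bottleneck.
Not reachable from it: the fleet cancellation, the customs clearance shutdown, the distribution center cost overrun, the raw-material carrier shutdown, the contract cancellation, the forecast cancellation.

the inventory cost overrun, the overseas forecast bottleneck, the production line bottleneck, the warehouse distribution center cost overrun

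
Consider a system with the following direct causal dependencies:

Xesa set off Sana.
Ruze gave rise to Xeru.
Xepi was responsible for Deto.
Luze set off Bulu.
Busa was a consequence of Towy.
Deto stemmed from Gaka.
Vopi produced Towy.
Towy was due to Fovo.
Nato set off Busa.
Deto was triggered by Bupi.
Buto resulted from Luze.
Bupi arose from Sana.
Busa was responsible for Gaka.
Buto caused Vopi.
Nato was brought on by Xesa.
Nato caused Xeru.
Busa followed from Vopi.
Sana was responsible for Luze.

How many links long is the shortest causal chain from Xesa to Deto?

Shortest chain: Xesa → Sana → Bupi → Deto.

3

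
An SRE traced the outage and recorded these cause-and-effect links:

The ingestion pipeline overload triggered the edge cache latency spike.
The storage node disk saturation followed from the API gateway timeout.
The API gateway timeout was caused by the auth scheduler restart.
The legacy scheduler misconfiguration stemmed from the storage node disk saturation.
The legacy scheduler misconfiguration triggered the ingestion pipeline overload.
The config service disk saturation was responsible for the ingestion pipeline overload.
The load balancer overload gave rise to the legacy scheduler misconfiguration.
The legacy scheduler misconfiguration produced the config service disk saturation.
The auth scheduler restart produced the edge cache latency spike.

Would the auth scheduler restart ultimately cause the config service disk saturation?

Yes

There is a causal chain: the auth scheduler restart → the API gateway timeout → the storage node disk saturation → the legacy scheduler misconfiguration → the config service disk saturation.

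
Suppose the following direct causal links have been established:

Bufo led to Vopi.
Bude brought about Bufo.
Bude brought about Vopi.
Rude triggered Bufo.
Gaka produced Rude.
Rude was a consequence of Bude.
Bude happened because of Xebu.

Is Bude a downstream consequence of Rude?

No

Rude leads to Bufo, Vopi; Bude is not among them.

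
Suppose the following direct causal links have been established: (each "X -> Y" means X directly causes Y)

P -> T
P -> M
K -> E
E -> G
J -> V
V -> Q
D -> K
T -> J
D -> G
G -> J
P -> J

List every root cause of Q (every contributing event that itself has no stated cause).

Tracing upstream from Q: Q ← V ← J ← P.
A separate upstream branch: Q ← V ← J ← G ← D.
Each of those chain origins has no stated cause.

D, P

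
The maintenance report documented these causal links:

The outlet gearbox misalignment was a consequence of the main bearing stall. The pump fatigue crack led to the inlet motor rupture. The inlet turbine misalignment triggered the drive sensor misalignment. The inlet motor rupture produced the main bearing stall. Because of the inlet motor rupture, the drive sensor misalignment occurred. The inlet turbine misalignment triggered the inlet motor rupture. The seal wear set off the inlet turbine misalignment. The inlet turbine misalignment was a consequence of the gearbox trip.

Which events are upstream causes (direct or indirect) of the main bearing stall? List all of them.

Immediate cause of the main bearing stall: the inlet motor rupture.
Further upstream: the gearbox trip, the pump fatigue crack, the seal wear, the inlet turbine misalignment.

the gearbox trip, the inlet motor rupture, the inlet turbine misalignment, the pump fatigue crack, the seal wear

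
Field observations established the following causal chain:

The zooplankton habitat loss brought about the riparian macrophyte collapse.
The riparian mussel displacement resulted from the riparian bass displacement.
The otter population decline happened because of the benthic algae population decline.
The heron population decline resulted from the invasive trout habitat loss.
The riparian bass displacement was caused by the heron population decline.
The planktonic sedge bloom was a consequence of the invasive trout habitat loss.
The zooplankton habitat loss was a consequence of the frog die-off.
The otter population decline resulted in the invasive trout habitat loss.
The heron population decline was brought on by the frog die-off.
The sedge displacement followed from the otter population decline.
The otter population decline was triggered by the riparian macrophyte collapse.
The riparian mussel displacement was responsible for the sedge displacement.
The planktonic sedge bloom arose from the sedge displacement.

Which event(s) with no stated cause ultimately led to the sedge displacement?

the benthic algae population decline, the frog die-off

Tracing upstream from the sedge displacement: the sedge displacement ← the otter population decline ← the riparian macrophyte collapse ← the zooplankton habitat loss ← the frog die-off.
A separate upstream branch: the sedge displacement ← the otter population decline ← the benthic algae population decline.
Each of those chain origins has no stated cause.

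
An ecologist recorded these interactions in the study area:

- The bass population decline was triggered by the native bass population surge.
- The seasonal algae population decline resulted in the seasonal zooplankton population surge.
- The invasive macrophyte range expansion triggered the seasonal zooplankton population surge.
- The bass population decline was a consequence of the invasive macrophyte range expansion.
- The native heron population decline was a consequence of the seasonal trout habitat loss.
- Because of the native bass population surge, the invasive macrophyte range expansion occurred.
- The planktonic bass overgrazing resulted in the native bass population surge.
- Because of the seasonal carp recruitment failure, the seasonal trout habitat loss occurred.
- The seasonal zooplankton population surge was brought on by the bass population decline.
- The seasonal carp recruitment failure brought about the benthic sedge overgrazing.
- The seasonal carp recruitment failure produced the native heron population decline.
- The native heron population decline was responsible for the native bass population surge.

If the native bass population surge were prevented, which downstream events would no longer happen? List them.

Downstream of the native bass population surge: the invasive macrophyte range expansion, the bass population decline, the seasonal zooplankton population surge.
Of those, still caused via another path: the seasonal zooplankton population surge.
The remainder have no surviving cause.

the bass population decline, the invasive macrophyte range expansion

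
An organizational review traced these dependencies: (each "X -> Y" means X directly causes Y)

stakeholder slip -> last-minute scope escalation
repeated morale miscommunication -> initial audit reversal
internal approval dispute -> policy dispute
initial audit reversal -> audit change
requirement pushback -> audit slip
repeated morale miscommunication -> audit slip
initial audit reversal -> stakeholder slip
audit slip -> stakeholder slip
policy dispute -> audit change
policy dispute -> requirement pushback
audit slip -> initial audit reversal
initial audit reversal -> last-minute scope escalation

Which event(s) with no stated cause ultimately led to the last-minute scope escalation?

Tracing upstream from the last-minute scope escalation: the last-minute scope escalation ← the initial audit reversal ← the audit slip ← the requirement pushback ← the policy dispute ← the internal approval dispute.
A separate upstream branch: the last-minute scope escalation ← the initial audit reversal ← the repeated morale miscommunication.
Each of those chain origins has no stated cause.

the internal approval dispute, the repeated morale miscommunication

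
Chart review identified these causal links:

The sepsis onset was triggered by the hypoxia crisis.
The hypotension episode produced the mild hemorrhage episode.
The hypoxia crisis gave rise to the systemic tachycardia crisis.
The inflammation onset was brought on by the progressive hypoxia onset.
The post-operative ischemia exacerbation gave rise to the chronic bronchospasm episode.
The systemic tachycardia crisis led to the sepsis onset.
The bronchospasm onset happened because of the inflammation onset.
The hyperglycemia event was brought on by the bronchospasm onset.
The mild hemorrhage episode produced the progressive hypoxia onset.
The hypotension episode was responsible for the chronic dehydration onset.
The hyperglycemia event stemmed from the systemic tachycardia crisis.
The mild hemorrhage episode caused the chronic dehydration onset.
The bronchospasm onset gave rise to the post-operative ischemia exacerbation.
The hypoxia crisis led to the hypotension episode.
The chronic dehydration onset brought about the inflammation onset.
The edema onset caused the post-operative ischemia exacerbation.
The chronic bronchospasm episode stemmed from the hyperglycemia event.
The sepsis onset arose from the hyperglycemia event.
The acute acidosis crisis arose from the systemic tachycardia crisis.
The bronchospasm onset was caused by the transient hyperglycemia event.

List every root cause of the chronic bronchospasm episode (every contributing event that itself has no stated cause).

Tracing upstream from the chronic bronchospasm episode: the chronic bronchospasm episode ← the hyperglycemia event ← the systemic tachycardia crisis ← the hypoxia crisis.
A separate upstream branch: the chronic bronchospasm episode ← the post-operative ischemia exacerbation ← the bronchospasm onset ← the transient hyperglycemia event.
A separate upstream branch: the chronic bronchospasm episode ← the post-operative ischemia exacerbation ← the edema onset.
Each of those chain origins has no stated cause.

the edema onset, the hypoxia crisis, the transient hyperglycemia event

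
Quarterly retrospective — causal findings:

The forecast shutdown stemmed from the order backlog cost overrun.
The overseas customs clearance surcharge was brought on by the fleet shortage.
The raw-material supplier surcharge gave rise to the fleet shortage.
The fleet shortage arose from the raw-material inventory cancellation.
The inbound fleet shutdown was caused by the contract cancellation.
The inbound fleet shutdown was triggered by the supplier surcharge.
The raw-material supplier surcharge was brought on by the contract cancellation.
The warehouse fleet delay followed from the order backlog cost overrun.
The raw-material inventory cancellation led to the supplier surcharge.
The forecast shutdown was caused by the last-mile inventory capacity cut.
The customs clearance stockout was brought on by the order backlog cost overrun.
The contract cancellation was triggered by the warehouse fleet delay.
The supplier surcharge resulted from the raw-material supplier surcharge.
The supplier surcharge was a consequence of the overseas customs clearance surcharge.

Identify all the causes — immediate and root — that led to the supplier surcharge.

the contract cancellation, the fleet shortage, the order backlog cost overrun, the overseas customs clearance surcharge, the raw-material inventory cancellation, the raw-material supplier surcharge, the warehouse fleet delay

Immediate causes of the supplier surcharge: the raw-material inventory cancellation, the raw-material supplier surcharge, the overseas customs clearance surcharge.
Further upstream: the order backlog cost overrun, the warehouse fleet delay, the contract cancellation, the fleet shortage.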